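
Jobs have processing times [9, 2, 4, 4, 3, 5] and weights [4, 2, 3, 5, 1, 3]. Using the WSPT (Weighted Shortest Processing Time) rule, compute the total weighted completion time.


Compute p/w ratios and sort ascending (WSPT): [(4, 5), (2, 2), (4, 3), (5, 3), (9, 4), (3, 1)]
Compute weighted completion times:
  Job (p=4,w=5): C=4, w*C=5*4=20
  Job (p=2,w=2): C=6, w*C=2*6=12
  Job (p=4,w=3): C=10, w*C=3*10=30
  Job (p=5,w=3): C=15, w*C=3*15=45
  Job (p=9,w=4): C=24, w*C=4*24=96
  Job (p=3,w=1): C=27, w*C=1*27=27
Total weighted completion time = 230

230


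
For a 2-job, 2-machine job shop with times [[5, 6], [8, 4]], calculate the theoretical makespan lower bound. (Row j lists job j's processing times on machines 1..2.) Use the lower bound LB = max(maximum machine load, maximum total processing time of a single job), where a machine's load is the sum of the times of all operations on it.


Machine loads:
  Machine 1: 5 + 8 = 13
  Machine 2: 6 + 4 = 10
Max machine load = 13
Job totals:
  Job 1: 11
  Job 2: 12
Max job total = 12
Lower bound = max(13, 12) = 13

13


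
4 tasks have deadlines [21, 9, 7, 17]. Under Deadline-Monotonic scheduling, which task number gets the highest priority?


Sort tasks by relative deadline (ascending):
  Task 3: deadline = 7
  Task 2: deadline = 9
  Task 4: deadline = 17
  Task 1: deadline = 21
Priority order (highest first): [3, 2, 4, 1]
Highest priority task = 3

3


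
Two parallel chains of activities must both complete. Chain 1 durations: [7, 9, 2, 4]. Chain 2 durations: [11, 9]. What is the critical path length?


Path A total = 7 + 9 + 2 + 4 = 22
Path B total = 11 + 9 = 20
Critical path = longest path = max(22, 20) = 22

22


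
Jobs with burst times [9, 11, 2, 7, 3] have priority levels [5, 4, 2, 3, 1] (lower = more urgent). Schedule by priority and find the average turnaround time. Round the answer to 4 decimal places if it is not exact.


Sort by priority (ascending = highest first):
Order: [(1, 3), (2, 2), (3, 7), (4, 11), (5, 9)]
Completion times:
  Priority 1, burst=3, C=3
  Priority 2, burst=2, C=5
  Priority 3, burst=7, C=12
  Priority 4, burst=11, C=23
  Priority 5, burst=9, C=32
Average turnaround = 75/5 = 15.0

15.0


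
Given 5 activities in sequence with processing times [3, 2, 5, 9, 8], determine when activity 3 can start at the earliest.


Activity 3 starts after activities 1 through 2 complete.
Predecessor durations: [3, 2]
ES = 3 + 2 = 5

5


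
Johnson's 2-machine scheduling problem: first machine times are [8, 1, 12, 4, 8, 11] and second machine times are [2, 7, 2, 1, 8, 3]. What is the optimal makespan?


Apply Johnson's rule:
  Group 1 (a <= b): [(2, 1, 7), (5, 8, 8)]
  Group 2 (a > b): [(6, 11, 3), (1, 8, 2), (3, 12, 2), (4, 4, 1)]
Optimal job order: [2, 5, 6, 1, 3, 4]
Schedule:
  Job 2: M1 done at 1, M2 done at 8
  Job 5: M1 done at 9, M2 done at 17
  Job 6: M1 done at 20, M2 done at 23
  Job 1: M1 done at 28, M2 done at 30
  Job 3: M1 done at 40, M2 done at 42
  Job 4: M1 done at 44, M2 done at 45
Makespan = 45

45


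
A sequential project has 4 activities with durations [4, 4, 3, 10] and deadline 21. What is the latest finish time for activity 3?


LF(activity 3) = deadline - sum of successor durations
Successors: activities 4 through 4 with durations [10]
Sum of successor durations = 10
LF = 21 - 10 = 11

11


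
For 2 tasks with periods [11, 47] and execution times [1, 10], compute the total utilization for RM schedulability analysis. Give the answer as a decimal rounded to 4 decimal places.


Compute individual utilizations (exact fractions):
  Task 1: C/T = 1/11 (approx. 0.0909)
  Task 2: C/T = 10/47 (approx. 0.2128)
Total utilization U = 1/11 + 10/47 = 157/517
Rounded to 4 decimal places: U = 0.3037
RM (Liu & Layland) bound for 2 tasks = 0.828427; compare with U = 157/517 (approx. 0.303675)
U <= bound, so schedulable by RM sufficient condition.

0.3037


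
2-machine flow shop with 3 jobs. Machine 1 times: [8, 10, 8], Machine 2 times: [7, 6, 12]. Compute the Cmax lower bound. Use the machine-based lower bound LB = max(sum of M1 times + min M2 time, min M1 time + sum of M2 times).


LB1 = sum(M1 times) + min(M2 times) = 26 + 6 = 32
LB2 = min(M1 times) + sum(M2 times) = 8 + 25 = 33
Lower bound = max(LB1, LB2) = max(32, 33) = 33

33


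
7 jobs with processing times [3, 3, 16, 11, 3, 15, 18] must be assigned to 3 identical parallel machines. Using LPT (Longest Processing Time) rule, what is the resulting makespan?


Sort jobs in decreasing order (LPT): [18, 16, 15, 11, 3, 3, 3]
Assign each job to the least loaded machine:
  Machine 1: jobs [18, 3], load = 21
  Machine 2: jobs [16, 3, 3], load = 22
  Machine 3: jobs [15, 11], load = 26
Makespan = max load = 26

26


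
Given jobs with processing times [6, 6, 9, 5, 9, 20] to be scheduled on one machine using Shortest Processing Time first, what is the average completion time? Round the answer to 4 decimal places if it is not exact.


Sort jobs by processing time (SPT order): [5, 6, 6, 9, 9, 20]
Compute completion times sequentially:
  Job 1: processing = 5, completes at 5
  Job 2: processing = 6, completes at 11
  Job 3: processing = 6, completes at 17
  Job 4: processing = 9, completes at 26
  Job 5: processing = 9, completes at 35
  Job 6: processing = 20, completes at 55
Sum of completion times = 149
Average completion time = 149/6 = 24.8333

24.8333


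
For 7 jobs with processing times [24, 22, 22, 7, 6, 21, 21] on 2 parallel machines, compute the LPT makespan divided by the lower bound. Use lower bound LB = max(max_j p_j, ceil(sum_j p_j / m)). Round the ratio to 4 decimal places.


LPT order: [24, 22, 22, 21, 21, 7, 6]
Machine loads after assignment: [58, 65]
LPT makespan = 65
Lower bound = max(max_job, ceil(total/2)) = max(24, 62) = 62
Ratio = 65 / 62 = 1.0484

1.0484


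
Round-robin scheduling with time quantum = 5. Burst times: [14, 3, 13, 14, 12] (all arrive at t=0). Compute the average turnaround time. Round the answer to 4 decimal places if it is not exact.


Time quantum = 5
Execution trace:
  J1 runs 5 units, time = 5
  J2 runs 3 units, time = 8
  J3 runs 5 units, time = 13
  J4 runs 5 units, time = 18
  J5 runs 5 units, time = 23
  J1 runs 5 units, time = 28
  J3 runs 5 units, time = 33
  J4 runs 5 units, time = 38
  J5 runs 5 units, time = 43
  J1 runs 4 units, time = 47
  J3 runs 3 units, time = 50
  J4 runs 4 units, time = 54
  J5 runs 2 units, time = 56
Finish times: [47, 8, 50, 54, 56]
Average turnaround = 215/5 = 43.0

43.0


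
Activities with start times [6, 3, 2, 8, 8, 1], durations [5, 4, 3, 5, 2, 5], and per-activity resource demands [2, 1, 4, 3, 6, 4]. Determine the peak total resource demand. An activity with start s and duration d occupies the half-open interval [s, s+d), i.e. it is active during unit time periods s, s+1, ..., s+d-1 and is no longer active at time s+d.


Each activity i is active on [start_i, start_i + duration_i).
Compute total resource usage per time slot:
  t=0: active resources = [], total = 0
  t=1: active resources = [4], total = 4
  t=2: active resources = [4, 4], total = 8
  t=3: active resources = [1, 4, 4], total = 9
  t=4: active resources = [1, 4, 4], total = 9
  t=5: active resources = [1, 4], total = 5
  t=6: active resources = [2, 1], total = 3
  t=7: active resources = [2], total = 2
  t=8: active resources = [2, 3, 6], total = 11
  t=9: active resources = [2, 3, 6], total = 11
  t=10: active resources = [2, 3], total = 5
  t=11: active resources = [3], total = 3
  t=12: active resources = [3], total = 3
Peak resource demand = 11

11


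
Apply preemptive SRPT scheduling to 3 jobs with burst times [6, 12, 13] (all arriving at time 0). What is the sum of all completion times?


Since all jobs arrive at t=0, SRPT equals SPT ordering.
SPT order: [6, 12, 13]
Completion times:
  Job 1: p=6, C=6
  Job 2: p=12, C=18
  Job 3: p=13, C=31
Total completion time = 6 + 18 + 31 = 55

55


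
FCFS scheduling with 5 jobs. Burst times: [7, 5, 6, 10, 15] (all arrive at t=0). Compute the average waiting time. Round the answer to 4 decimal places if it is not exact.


FCFS order (as given): [7, 5, 6, 10, 15]
Waiting times:
  Job 1: wait = 0
  Job 2: wait = 7
  Job 3: wait = 12
  Job 4: wait = 18
  Job 5: wait = 28
Sum of waiting times = 65
Average waiting time = 65/5 = 13.0

13.0


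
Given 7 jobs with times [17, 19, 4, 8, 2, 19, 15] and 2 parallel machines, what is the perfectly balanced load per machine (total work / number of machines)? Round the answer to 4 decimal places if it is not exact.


Total processing time = 17 + 19 + 4 + 8 + 2 + 19 + 15 = 84
Number of machines = 2
Ideal balanced load = 84 / 2 = 42.0

42.0


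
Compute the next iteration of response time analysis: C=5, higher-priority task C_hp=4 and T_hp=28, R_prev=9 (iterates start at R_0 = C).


R_next = C + ceil(R_prev / T_hp) * C_hp
ceil(9 / 28) = ceil(0.3214) = 1
Interference = 1 * 4 = 4
R_next = 5 + 4 = 9
R_next = R_prev, so the iteration has converged (response time = 9).

9


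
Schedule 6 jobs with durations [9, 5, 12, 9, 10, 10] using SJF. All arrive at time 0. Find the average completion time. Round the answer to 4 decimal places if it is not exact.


SJF order (ascending): [5, 9, 9, 10, 10, 12]
Completion times:
  Job 1: burst=5, C=5
  Job 2: burst=9, C=14
  Job 3: burst=9, C=23
  Job 4: burst=10, C=33
  Job 5: burst=10, C=43
  Job 6: burst=12, C=55
Average completion = 173/6 = 28.8333

28.8333


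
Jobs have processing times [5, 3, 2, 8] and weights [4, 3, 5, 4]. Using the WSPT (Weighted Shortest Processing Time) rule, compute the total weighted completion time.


Compute p/w ratios and sort ascending (WSPT): [(2, 5), (3, 3), (5, 4), (8, 4)]
Compute weighted completion times:
  Job (p=2,w=5): C=2, w*C=5*2=10
  Job (p=3,w=3): C=5, w*C=3*5=15
  Job (p=5,w=4): C=10, w*C=4*10=40
  Job (p=8,w=4): C=18, w*C=4*18=72
Total weighted completion time = 137

137


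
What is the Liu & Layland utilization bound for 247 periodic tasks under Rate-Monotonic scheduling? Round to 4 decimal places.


Compute 2^(1/247) = 1.0028102051
Subtract 1: 1.0028102051 - 1 = 0.0028102051
Multiply by n: 247 * 0.0028102051 = 0.6941206597
Round to 4 dp: 0.6941

0.6941


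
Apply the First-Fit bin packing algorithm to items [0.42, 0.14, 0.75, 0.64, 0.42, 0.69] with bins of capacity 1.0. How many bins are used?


Place items sequentially using First-Fit:
  Item 0.42 -> new Bin 1
  Item 0.14 -> Bin 1 (now 0.56)
  Item 0.75 -> new Bin 2
  Item 0.64 -> new Bin 3
  Item 0.42 -> Bin 1 (now 0.98)
  Item 0.69 -> new Bin 4
Total bins used = 4

4


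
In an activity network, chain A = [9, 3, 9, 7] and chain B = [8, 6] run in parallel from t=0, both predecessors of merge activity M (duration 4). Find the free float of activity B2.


ES(B2) = sum of predecessors on chain B = 8
EF(B2) = ES + duration = 8 + 6 = 14
Successor of B2 is M. ES(M) = max(sum(A), sum(B)) = max(28, 14) = 28
Free float = ES(successor) - EF(current) = 28 - 14 = 14

14


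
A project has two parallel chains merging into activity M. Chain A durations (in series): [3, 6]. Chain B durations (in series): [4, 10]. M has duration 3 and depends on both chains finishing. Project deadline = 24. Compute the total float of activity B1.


Forward pass: ES(B1) = sum of predecessors on chain B = 0
EF = ES + duration = 0 + 4 = 4
Backward pass: LF(M) = deadline = 24; LS(M) = 24 - 3 = 21
LF(B1) = LS(M) - sum(successors on chain B) = 21 - 10 = 11
LS = LF - duration = 11 - 4 = 7
Total float = LS - ES = 7 - 0 = 7

7


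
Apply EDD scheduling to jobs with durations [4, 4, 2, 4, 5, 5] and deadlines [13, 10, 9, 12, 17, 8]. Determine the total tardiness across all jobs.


Sort by due date (EDD order): [(5, 8), (2, 9), (4, 10), (4, 12), (4, 13), (5, 17)]
Compute completion times and tardiness:
  Job 1: p=5, d=8, C=5, tardiness=max(0,5-8)=0
  Job 2: p=2, d=9, C=7, tardiness=max(0,7-9)=0
  Job 3: p=4, d=10, C=11, tardiness=max(0,11-10)=1
  Job 4: p=4, d=12, C=15, tardiness=max(0,15-12)=3
  Job 5: p=4, d=13, C=19, tardiness=max(0,19-13)=6
  Job 6: p=5, d=17, C=24, tardiness=max(0,24-17)=7
Total tardiness = 17

17


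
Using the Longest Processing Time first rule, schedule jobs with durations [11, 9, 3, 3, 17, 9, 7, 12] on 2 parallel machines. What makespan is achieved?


Sort jobs in decreasing order (LPT): [17, 12, 11, 9, 9, 7, 3, 3]
Assign each job to the least loaded machine:
  Machine 1: jobs [17, 9, 7, 3], load = 36
  Machine 2: jobs [12, 11, 9, 3], load = 35
Makespan = max load = 36

36


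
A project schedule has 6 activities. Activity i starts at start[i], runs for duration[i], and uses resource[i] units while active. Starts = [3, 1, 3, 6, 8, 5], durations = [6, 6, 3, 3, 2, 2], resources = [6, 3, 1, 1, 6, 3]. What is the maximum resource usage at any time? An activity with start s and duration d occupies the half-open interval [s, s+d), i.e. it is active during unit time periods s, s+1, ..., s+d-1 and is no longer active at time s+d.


Each activity i is active on [start_i, start_i + duration_i).
Compute total resource usage per time slot:
  t=0: active resources = [], total = 0
  t=1: active resources = [3], total = 3
  t=2: active resources = [3], total = 3
  t=3: active resources = [6, 3, 1], total = 10
  t=4: active resources = [6, 3, 1], total = 10
  t=5: active resources = [6, 3, 1, 3], total = 13
  t=6: active resources = [6, 3, 1, 3], total = 13
  t=7: active resources = [6, 1], total = 7
  t=8: active resources = [6, 1, 6], total = 13
  t=9: active resources = [6], total = 6
Peak resource demand = 13

13


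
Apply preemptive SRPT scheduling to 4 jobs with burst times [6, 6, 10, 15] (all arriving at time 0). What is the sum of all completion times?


Since all jobs arrive at t=0, SRPT equals SPT ordering.
SPT order: [6, 6, 10, 15]
Completion times:
  Job 1: p=6, C=6
  Job 2: p=6, C=12
  Job 3: p=10, C=22
  Job 4: p=15, C=37
Total completion time = 6 + 12 + 22 + 37 = 77

77


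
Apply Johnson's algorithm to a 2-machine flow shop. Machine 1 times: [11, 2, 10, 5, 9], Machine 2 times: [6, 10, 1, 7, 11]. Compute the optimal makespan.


Apply Johnson's rule:
  Group 1 (a <= b): [(2, 2, 10), (4, 5, 7), (5, 9, 11)]
  Group 2 (a > b): [(1, 11, 6), (3, 10, 1)]
Optimal job order: [2, 4, 5, 1, 3]
Schedule:
  Job 2: M1 done at 2, M2 done at 12
  Job 4: M1 done at 7, M2 done at 19
  Job 5: M1 done at 16, M2 done at 30
  Job 1: M1 done at 27, M2 done at 36
  Job 3: M1 done at 37, M2 done at 38
Makespan = 38

38


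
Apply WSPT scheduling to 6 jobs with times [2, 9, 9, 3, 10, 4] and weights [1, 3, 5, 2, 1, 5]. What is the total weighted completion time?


Compute p/w ratios and sort ascending (WSPT): [(4, 5), (3, 2), (9, 5), (2, 1), (9, 3), (10, 1)]
Compute weighted completion times:
  Job (p=4,w=5): C=4, w*C=5*4=20
  Job (p=3,w=2): C=7, w*C=2*7=14
  Job (p=9,w=5): C=16, w*C=5*16=80
  Job (p=2,w=1): C=18, w*C=1*18=18
  Job (p=9,w=3): C=27, w*C=3*27=81
  Job (p=10,w=1): C=37, w*C=1*37=37
Total weighted completion time = 250

250


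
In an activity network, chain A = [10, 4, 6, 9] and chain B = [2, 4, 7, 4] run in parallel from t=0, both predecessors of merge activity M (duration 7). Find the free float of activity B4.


ES(B4) = sum of predecessors on chain B = 13
EF(B4) = ES + duration = 13 + 4 = 17
Successor of B4 is M. ES(M) = max(sum(A), sum(B)) = max(29, 17) = 29
Free float = ES(successor) - EF(current) = 29 - 17 = 12

12


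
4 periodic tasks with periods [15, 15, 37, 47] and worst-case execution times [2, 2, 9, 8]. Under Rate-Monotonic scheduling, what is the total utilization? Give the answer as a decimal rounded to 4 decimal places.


Compute individual utilizations (exact fractions):
  Task 1: C/T = 2/15 (approx. 0.1333)
  Task 2: C/T = 2/15 (approx. 0.1333)
  Task 3: C/T = 9/37 (approx. 0.2432)
  Task 4: C/T = 8/47 (approx. 0.1702)
Total utilization U = 2/15 + 2/15 + 9/37 + 8/47 = 17741/26085
Rounded to 4 decimal places: U = 0.6801
RM (Liu & Layland) bound for 4 tasks = 0.756828; compare with U = 17741/26085 (approx. 0.680123)
U <= bound, so schedulable by RM sufficient condition.

0.6801


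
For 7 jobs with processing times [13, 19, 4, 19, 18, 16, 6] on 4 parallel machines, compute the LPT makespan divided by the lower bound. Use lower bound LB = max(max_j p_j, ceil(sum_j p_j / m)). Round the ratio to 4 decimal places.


LPT order: [19, 19, 18, 16, 13, 6, 4]
Machine loads after assignment: [23, 19, 24, 29]
LPT makespan = 29
Lower bound = max(max_job, ceil(total/4)) = max(19, 24) = 24
Ratio = 29 / 24 = 1.2083

1.2083


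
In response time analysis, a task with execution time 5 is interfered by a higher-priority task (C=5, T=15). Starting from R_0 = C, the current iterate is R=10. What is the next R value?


R_next = C + ceil(R_prev / T_hp) * C_hp
ceil(10 / 15) = ceil(0.6667) = 1
Interference = 1 * 5 = 5
R_next = 5 + 5 = 10
R_next = R_prev, so the iteration has converged (response time = 10).

10


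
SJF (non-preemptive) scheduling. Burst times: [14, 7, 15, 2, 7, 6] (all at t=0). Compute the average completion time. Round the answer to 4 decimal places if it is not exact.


SJF order (ascending): [2, 6, 7, 7, 14, 15]
Completion times:
  Job 1: burst=2, C=2
  Job 2: burst=6, C=8
  Job 3: burst=7, C=15
  Job 4: burst=7, C=22
  Job 5: burst=14, C=36
  Job 6: burst=15, C=51
Average completion = 134/6 = 22.3333

22.3333


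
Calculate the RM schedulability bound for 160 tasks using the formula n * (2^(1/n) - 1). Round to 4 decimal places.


Compute 2^(1/160) = 1.0043415673
Subtract 1: 1.0043415673 - 1 = 0.0043415673
Multiply by n: 160 * 0.0043415673 = 0.6946507680
Round to 4 dp: 0.6947

0.6947


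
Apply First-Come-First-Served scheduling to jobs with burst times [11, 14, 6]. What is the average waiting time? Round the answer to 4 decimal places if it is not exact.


FCFS order (as given): [11, 14, 6]
Waiting times:
  Job 1: wait = 0
  Job 2: wait = 11
  Job 3: wait = 25
Sum of waiting times = 36
Average waiting time = 36/3 = 12.0

12.0


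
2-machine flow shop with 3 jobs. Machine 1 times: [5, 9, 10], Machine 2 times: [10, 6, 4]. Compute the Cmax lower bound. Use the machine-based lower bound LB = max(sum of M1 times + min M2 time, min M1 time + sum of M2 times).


LB1 = sum(M1 times) + min(M2 times) = 24 + 4 = 28
LB2 = min(M1 times) + sum(M2 times) = 5 + 20 = 25
Lower bound = max(LB1, LB2) = max(28, 25) = 28

28


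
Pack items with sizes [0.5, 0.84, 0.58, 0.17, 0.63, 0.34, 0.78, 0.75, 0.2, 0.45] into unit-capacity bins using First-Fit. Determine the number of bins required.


Place items sequentially using First-Fit:
  Item 0.5 -> new Bin 1
  Item 0.84 -> new Bin 2
  Item 0.58 -> new Bin 3
  Item 0.17 -> Bin 1 (now 0.67)
  Item 0.63 -> new Bin 4
  Item 0.34 -> Bin 3 (now 0.92)
  Item 0.78 -> new Bin 5
  Item 0.75 -> new Bin 6
  Item 0.2 -> Bin 1 (now 0.87)
  Item 0.45 -> new Bin 7
Total bins used = 7

7


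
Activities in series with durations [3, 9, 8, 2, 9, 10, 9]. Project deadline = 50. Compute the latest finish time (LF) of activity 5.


LF(activity 5) = deadline - sum of successor durations
Successors: activities 6 through 7 with durations [10, 9]
Sum of successor durations = 19
LF = 50 - 19 = 31

31


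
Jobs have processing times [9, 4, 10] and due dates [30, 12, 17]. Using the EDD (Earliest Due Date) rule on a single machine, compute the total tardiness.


Sort by due date (EDD order): [(4, 12), (10, 17), (9, 30)]
Compute completion times and tardiness:
  Job 1: p=4, d=12, C=4, tardiness=max(0,4-12)=0
  Job 2: p=10, d=17, C=14, tardiness=max(0,14-17)=0
  Job 3: p=9, d=30, C=23, tardiness=max(0,23-30)=0
Total tardiness = 0

0


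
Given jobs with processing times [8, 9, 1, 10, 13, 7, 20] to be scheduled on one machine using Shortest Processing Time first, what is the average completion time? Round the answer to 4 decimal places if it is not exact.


Sort jobs by processing time (SPT order): [1, 7, 8, 9, 10, 13, 20]
Compute completion times sequentially:
  Job 1: processing = 1, completes at 1
  Job 2: processing = 7, completes at 8
  Job 3: processing = 8, completes at 16
  Job 4: processing = 9, completes at 25
  Job 5: processing = 10, completes at 35
  Job 6: processing = 13, completes at 48
  Job 7: processing = 20, completes at 68
Sum of completion times = 201
Average completion time = 201/7 = 28.7143

28.7143


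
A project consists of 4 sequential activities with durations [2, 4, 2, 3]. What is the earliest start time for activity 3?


Activity 3 starts after activities 1 through 2 complete.
Predecessor durations: [2, 4]
ES = 2 + 4 = 6

6


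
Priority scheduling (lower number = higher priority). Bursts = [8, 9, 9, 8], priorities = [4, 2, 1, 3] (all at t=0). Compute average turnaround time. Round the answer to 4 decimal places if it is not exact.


Sort by priority (ascending = highest first):
Order: [(1, 9), (2, 9), (3, 8), (4, 8)]
Completion times:
  Priority 1, burst=9, C=9
  Priority 2, burst=9, C=18
  Priority 3, burst=8, C=26
  Priority 4, burst=8, C=34
Average turnaround = 87/4 = 21.75

21.75


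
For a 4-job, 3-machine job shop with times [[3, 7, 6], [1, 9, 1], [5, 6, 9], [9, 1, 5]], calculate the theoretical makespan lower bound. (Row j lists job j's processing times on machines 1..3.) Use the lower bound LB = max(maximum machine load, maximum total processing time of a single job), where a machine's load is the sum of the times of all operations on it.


Machine loads:
  Machine 1: 3 + 1 + 5 + 9 = 18
  Machine 2: 7 + 9 + 6 + 1 = 23
  Machine 3: 6 + 1 + 9 + 5 = 21
Max machine load = 23
Job totals:
  Job 1: 16
  Job 2: 11
  Job 3: 20
  Job 4: 15
Max job total = 20
Lower bound = max(23, 20) = 23

23


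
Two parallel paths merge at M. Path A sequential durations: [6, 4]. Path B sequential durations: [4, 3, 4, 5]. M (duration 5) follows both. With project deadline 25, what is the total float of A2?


Forward pass: ES(A2) = sum of predecessors on chain A = 6
EF = ES + duration = 6 + 4 = 10
Backward pass: LF(M) = deadline = 25; LS(M) = 25 - 5 = 20
LF(A2) = LS(M) - sum(successors on chain A) = 20 - 0 = 20
LS = LF - duration = 20 - 4 = 16
Total float = LS - ES = 16 - 6 = 10

10


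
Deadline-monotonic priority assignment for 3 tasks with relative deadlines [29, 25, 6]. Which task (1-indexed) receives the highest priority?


Sort tasks by relative deadline (ascending):
  Task 3: deadline = 6
  Task 2: deadline = 25
  Task 1: deadline = 29
Priority order (highest first): [3, 2, 1]
Highest priority task = 3

3


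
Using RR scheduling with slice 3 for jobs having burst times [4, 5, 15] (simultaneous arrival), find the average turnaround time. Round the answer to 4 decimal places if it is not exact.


Time quantum = 3
Execution trace:
  J1 runs 3 units, time = 3
  J2 runs 3 units, time = 6
  J3 runs 3 units, time = 9
  J1 runs 1 units, time = 10
  J2 runs 2 units, time = 12
  J3 runs 3 units, time = 15
  J3 runs 3 units, time = 18
  J3 runs 3 units, time = 21
  J3 runs 3 units, time = 24
Finish times: [10, 12, 24]
Average turnaround = 46/3 = 15.3333

15.3333


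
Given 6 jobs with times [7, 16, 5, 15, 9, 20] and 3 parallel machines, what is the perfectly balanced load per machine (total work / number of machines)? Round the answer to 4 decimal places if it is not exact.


Total processing time = 7 + 16 + 5 + 15 + 9 + 20 = 72
Number of machines = 3
Ideal balanced load = 72 / 3 = 24.0

24.0


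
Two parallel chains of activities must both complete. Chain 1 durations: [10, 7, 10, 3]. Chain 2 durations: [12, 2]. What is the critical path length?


Path A total = 10 + 7 + 10 + 3 = 30
Path B total = 12 + 2 = 14
Critical path = longest path = max(30, 14) = 30

30


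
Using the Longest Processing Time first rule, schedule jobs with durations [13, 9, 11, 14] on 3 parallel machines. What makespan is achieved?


Sort jobs in decreasing order (LPT): [14, 13, 11, 9]
Assign each job to the least loaded machine:
  Machine 1: jobs [14], load = 14
  Machine 2: jobs [13], load = 13
  Machine 3: jobs [11, 9], load = 20
Makespan = max load = 20

20


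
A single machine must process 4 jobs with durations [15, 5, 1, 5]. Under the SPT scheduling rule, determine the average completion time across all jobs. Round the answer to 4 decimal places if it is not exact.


Sort jobs by processing time (SPT order): [1, 5, 5, 15]
Compute completion times sequentially:
  Job 1: processing = 1, completes at 1
  Job 2: processing = 5, completes at 6
  Job 3: processing = 5, completes at 11
  Job 4: processing = 15, completes at 26
Sum of completion times = 44
Average completion time = 44/4 = 11.0

11.0


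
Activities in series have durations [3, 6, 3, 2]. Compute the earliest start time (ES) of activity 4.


Activity 4 starts after activities 1 through 3 complete.
Predecessor durations: [3, 6, 3]
ES = 3 + 6 + 3 = 12

12


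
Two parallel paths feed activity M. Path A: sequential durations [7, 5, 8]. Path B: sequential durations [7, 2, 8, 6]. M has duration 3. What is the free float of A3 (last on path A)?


ES(A3) = sum of predecessors on chain A = 12
EF(A3) = ES + duration = 12 + 8 = 20
Successor of A3 is M. ES(M) = max(sum(A), sum(B)) = max(20, 23) = 23
Free float = ES(successor) - EF(current) = 23 - 20 = 3

3


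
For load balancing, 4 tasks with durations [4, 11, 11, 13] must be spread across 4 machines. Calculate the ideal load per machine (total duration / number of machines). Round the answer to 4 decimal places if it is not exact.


Total processing time = 4 + 11 + 11 + 13 = 39
Number of machines = 4
Ideal balanced load = 39 / 4 = 9.75

9.75


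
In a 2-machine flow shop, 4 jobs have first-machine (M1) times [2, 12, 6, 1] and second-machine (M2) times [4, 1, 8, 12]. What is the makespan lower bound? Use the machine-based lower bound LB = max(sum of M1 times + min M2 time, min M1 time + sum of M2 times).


LB1 = sum(M1 times) + min(M2 times) = 21 + 1 = 22
LB2 = min(M1 times) + sum(M2 times) = 1 + 25 = 26
Lower bound = max(LB1, LB2) = max(22, 26) = 26

26


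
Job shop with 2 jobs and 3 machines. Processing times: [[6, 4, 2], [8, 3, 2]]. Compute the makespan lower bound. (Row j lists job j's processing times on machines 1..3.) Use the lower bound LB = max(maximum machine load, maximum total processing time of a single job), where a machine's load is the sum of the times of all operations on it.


Machine loads:
  Machine 1: 6 + 8 = 14
  Machine 2: 4 + 3 = 7
  Machine 3: 2 + 2 = 4
Max machine load = 14
Job totals:
  Job 1: 12
  Job 2: 13
Max job total = 13
Lower bound = max(14, 13) = 14

14


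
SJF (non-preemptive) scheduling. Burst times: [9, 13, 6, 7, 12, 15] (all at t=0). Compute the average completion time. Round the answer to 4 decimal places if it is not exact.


SJF order (ascending): [6, 7, 9, 12, 13, 15]
Completion times:
  Job 1: burst=6, C=6
  Job 2: burst=7, C=13
  Job 3: burst=9, C=22
  Job 4: burst=12, C=34
  Job 5: burst=13, C=47
  Job 6: burst=15, C=62
Average completion = 184/6 = 30.6667

30.6667


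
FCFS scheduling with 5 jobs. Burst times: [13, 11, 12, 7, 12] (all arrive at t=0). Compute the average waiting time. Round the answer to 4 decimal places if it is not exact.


FCFS order (as given): [13, 11, 12, 7, 12]
Waiting times:
  Job 1: wait = 0
  Job 2: wait = 13
  Job 3: wait = 24
  Job 4: wait = 36
  Job 5: wait = 43
Sum of waiting times = 116
Average waiting time = 116/5 = 23.2

23.2


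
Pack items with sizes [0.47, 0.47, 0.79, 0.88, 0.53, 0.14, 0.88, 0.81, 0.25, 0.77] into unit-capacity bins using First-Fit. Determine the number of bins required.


Place items sequentially using First-Fit:
  Item 0.47 -> new Bin 1
  Item 0.47 -> Bin 1 (now 0.94)
  Item 0.79 -> new Bin 2
  Item 0.88 -> new Bin 3
  Item 0.53 -> new Bin 4
  Item 0.14 -> Bin 2 (now 0.93)
  Item 0.88 -> new Bin 5
  Item 0.81 -> new Bin 6
  Item 0.25 -> Bin 4 (now 0.78)
  Item 0.77 -> new Bin 7
Total bins used = 7

7


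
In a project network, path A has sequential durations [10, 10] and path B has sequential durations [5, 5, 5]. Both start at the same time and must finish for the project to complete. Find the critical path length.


Path A total = 10 + 10 = 20
Path B total = 5 + 5 + 5 = 15
Critical path = longest path = max(20, 15) = 20

20


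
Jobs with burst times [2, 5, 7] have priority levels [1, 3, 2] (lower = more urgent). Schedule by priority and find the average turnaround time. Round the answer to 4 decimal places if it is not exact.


Sort by priority (ascending = highest first):
Order: [(1, 2), (2, 7), (3, 5)]
Completion times:
  Priority 1, burst=2, C=2
  Priority 2, burst=7, C=9
  Priority 3, burst=5, C=14
Average turnaround = 25/3 = 8.3333

8.3333


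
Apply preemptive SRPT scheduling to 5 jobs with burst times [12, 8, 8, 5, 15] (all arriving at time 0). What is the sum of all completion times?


Since all jobs arrive at t=0, SRPT equals SPT ordering.
SPT order: [5, 8, 8, 12, 15]
Completion times:
  Job 1: p=5, C=5
  Job 2: p=8, C=13
  Job 3: p=8, C=21
  Job 4: p=12, C=33
  Job 5: p=15, C=48
Total completion time = 5 + 13 + 21 + 33 + 48 = 120

120


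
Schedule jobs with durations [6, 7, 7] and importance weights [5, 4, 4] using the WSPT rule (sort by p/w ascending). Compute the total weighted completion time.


Compute p/w ratios and sort ascending (WSPT): [(6, 5), (7, 4), (7, 4)]
Compute weighted completion times:
  Job (p=6,w=5): C=6, w*C=5*6=30
  Job (p=7,w=4): C=13, w*C=4*13=52
  Job (p=7,w=4): C=20, w*C=4*20=80
Total weighted completion time = 162

162


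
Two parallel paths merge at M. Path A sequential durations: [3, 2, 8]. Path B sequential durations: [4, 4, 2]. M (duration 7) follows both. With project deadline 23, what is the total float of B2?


Forward pass: ES(B2) = sum of predecessors on chain B = 4
EF = ES + duration = 4 + 4 = 8
Backward pass: LF(M) = deadline = 23; LS(M) = 23 - 7 = 16
LF(B2) = LS(M) - sum(successors on chain B) = 16 - 2 = 14
LS = LF - duration = 14 - 4 = 10
Total float = LS - ES = 10 - 4 = 6

6


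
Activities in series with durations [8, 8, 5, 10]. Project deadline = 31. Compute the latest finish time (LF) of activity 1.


LF(activity 1) = deadline - sum of successor durations
Successors: activities 2 through 4 with durations [8, 5, 10]
Sum of successor durations = 23
LF = 31 - 23 = 8

8


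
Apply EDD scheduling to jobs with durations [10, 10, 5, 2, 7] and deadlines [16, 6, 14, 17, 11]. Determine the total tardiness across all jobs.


Sort by due date (EDD order): [(10, 6), (7, 11), (5, 14), (10, 16), (2, 17)]
Compute completion times and tardiness:
  Job 1: p=10, d=6, C=10, tardiness=max(0,10-6)=4
  Job 2: p=7, d=11, C=17, tardiness=max(0,17-11)=6
  Job 3: p=5, d=14, C=22, tardiness=max(0,22-14)=8
  Job 4: p=10, d=16, C=32, tardiness=max(0,32-16)=16
  Job 5: p=2, d=17, C=34, tardiness=max(0,34-17)=17
Total tardiness = 51

51


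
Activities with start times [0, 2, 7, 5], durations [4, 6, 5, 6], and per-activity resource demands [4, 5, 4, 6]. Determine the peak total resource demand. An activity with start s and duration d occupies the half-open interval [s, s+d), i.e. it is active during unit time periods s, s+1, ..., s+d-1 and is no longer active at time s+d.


Each activity i is active on [start_i, start_i + duration_i).
Compute total resource usage per time slot:
  t=0: active resources = [4], total = 4
  t=1: active resources = [4], total = 4
  t=2: active resources = [4, 5], total = 9
  t=3: active resources = [4, 5], total = 9
  t=4: active resources = [5], total = 5
  t=5: active resources = [5, 6], total = 11
  t=6: active resources = [5, 6], total = 11
  t=7: active resources = [5, 4, 6], total = 15
  t=8: active resources = [4, 6], total = 10
  t=9: active resources = [4, 6], total = 10
  t=10: active resources = [4, 6], total = 10
  t=11: active resources = [4], total = 4
Peak resource demand = 15

15


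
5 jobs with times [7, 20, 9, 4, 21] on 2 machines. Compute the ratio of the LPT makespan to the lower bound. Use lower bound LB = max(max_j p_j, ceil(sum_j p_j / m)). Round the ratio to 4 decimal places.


LPT order: [21, 20, 9, 7, 4]
Machine loads after assignment: [32, 29]
LPT makespan = 32
Lower bound = max(max_job, ceil(total/2)) = max(21, 31) = 31
Ratio = 32 / 31 = 1.0323

1.0323


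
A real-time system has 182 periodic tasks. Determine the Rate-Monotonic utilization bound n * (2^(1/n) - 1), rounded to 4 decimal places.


Compute 2^(1/182) = 1.0038157625
Subtract 1: 1.0038157625 - 1 = 0.0038157625
Multiply by n: 182 * 0.0038157625 = 0.6944687750
Round to 4 dp: 0.6945

0.6945


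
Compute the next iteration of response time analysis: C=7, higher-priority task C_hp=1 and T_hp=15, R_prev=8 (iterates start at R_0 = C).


R_next = C + ceil(R_prev / T_hp) * C_hp
ceil(8 / 15) = ceil(0.5333) = 1
Interference = 1 * 1 = 1
R_next = 7 + 1 = 8
R_next = R_prev, so the iteration has converged (response time = 8).

8


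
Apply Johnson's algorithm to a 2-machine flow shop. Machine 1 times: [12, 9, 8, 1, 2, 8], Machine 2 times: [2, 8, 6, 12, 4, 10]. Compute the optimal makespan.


Apply Johnson's rule:
  Group 1 (a <= b): [(4, 1, 12), (5, 2, 4), (6, 8, 10)]
  Group 2 (a > b): [(2, 9, 8), (3, 8, 6), (1, 12, 2)]
Optimal job order: [4, 5, 6, 2, 3, 1]
Schedule:
  Job 4: M1 done at 1, M2 done at 13
  Job 5: M1 done at 3, M2 done at 17
  Job 6: M1 done at 11, M2 done at 27
  Job 2: M1 done at 20, M2 done at 35
  Job 3: M1 done at 28, M2 done at 41
  Job 1: M1 done at 40, M2 done at 43
Makespan = 43

43


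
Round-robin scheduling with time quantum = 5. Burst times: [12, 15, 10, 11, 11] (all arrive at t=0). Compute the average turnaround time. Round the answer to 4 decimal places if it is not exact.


Time quantum = 5
Execution trace:
  J1 runs 5 units, time = 5
  J2 runs 5 units, time = 10
  J3 runs 5 units, time = 15
  J4 runs 5 units, time = 20
  J5 runs 5 units, time = 25
  J1 runs 5 units, time = 30
  J2 runs 5 units, time = 35
  J3 runs 5 units, time = 40
  J4 runs 5 units, time = 45
  J5 runs 5 units, time = 50
  J1 runs 2 units, time = 52
  J2 runs 5 units, time = 57
  J4 runs 1 units, time = 58
  J5 runs 1 units, time = 59
Finish times: [52, 57, 40, 58, 59]
Average turnaround = 266/5 = 53.2

53.2


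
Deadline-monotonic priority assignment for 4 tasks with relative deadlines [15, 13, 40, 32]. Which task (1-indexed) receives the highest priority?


Sort tasks by relative deadline (ascending):
  Task 2: deadline = 13
  Task 1: deadline = 15
  Task 4: deadline = 32
  Task 3: deadline = 40
Priority order (highest first): [2, 1, 4, 3]
Highest priority task = 2

2


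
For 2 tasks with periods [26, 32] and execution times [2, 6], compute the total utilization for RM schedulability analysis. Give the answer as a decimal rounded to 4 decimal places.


Compute individual utilizations (exact fractions):
  Task 1: C/T = 2/26 = 1/13 (approx. 0.0769)
  Task 2: C/T = 6/32 = 3/16 (approx. 0.1875)
Total utilization U = 1/13 + 3/16 = 55/208
Rounded to 4 decimal places: U = 0.2644
RM (Liu & Layland) bound for 2 tasks = 0.828427; compare with U = 55/208 (approx. 0.264423)
U <= bound, so schedulable by RM sufficient condition.

0.2644


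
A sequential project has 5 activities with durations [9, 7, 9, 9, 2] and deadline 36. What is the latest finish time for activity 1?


LF(activity 1) = deadline - sum of successor durations
Successors: activities 2 through 5 with durations [7, 9, 9, 2]
Sum of successor durations = 27
LF = 36 - 27 = 9

9


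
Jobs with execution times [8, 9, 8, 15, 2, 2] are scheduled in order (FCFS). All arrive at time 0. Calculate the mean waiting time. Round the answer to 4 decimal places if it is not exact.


FCFS order (as given): [8, 9, 8, 15, 2, 2]
Waiting times:
  Job 1: wait = 0
  Job 2: wait = 8
  Job 3: wait = 17
  Job 4: wait = 25
  Job 5: wait = 40
  Job 6: wait = 42
Sum of waiting times = 132
Average waiting time = 132/6 = 22.0

22.0


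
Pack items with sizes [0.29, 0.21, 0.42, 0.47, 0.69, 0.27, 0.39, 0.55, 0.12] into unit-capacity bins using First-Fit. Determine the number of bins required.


Place items sequentially using First-Fit:
  Item 0.29 -> new Bin 1
  Item 0.21 -> Bin 1 (now 0.5)
  Item 0.42 -> Bin 1 (now 0.92)
  Item 0.47 -> new Bin 2
  Item 0.69 -> new Bin 3
  Item 0.27 -> Bin 2 (now 0.74)
  Item 0.39 -> new Bin 4
  Item 0.55 -> Bin 4 (now 0.94)
  Item 0.12 -> Bin 2 (now 0.86)
Total bins used = 4

4


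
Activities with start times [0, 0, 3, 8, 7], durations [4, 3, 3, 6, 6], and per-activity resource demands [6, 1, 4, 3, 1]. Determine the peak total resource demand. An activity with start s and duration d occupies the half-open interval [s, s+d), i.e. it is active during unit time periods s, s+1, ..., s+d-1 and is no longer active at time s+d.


Each activity i is active on [start_i, start_i + duration_i).
Compute total resource usage per time slot:
  t=0: active resources = [6, 1], total = 7
  t=1: active resources = [6, 1], total = 7
  t=2: active resources = [6, 1], total = 7
  t=3: active resources = [6, 4], total = 10
  t=4: active resources = [4], total = 4
  t=5: active resources = [4], total = 4
  t=6: active resources = [], total = 0
  t=7: active resources = [1], total = 1
  t=8: active resources = [3, 1], total = 4
  t=9: active resources = [3, 1], total = 4
  t=10: active resources = [3, 1], total = 4
  t=11: active resources = [3, 1], total = 4
  t=12: active resources = [3, 1], total = 4
  t=13: active resources = [3], total = 3
Peak resource demand = 10

10


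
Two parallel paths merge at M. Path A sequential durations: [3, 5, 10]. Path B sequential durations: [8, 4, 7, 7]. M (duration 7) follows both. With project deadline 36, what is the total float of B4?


Forward pass: ES(B4) = sum of predecessors on chain B = 19
EF = ES + duration = 19 + 7 = 26
Backward pass: LF(M) = deadline = 36; LS(M) = 36 - 7 = 29
LF(B4) = LS(M) - sum(successors on chain B) = 29 - 0 = 29
LS = LF - duration = 29 - 7 = 22
Total float = LS - ES = 22 - 19 = 3

3


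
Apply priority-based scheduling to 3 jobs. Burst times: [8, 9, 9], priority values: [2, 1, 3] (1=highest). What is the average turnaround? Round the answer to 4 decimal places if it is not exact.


Sort by priority (ascending = highest first):
Order: [(1, 9), (2, 8), (3, 9)]
Completion times:
  Priority 1, burst=9, C=9
  Priority 2, burst=8, C=17
  Priority 3, burst=9, C=26
Average turnaround = 52/3 = 17.3333

17.3333


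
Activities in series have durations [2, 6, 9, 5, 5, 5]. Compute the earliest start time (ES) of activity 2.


Activity 2 starts after activities 1 through 1 complete.
Predecessor durations: [2]
ES = 2 = 2

2


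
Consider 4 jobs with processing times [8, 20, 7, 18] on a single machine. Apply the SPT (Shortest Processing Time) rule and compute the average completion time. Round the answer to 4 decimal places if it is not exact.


Sort jobs by processing time (SPT order): [7, 8, 18, 20]
Compute completion times sequentially:
  Job 1: processing = 7, completes at 7
  Job 2: processing = 8, completes at 15
  Job 3: processing = 18, completes at 33
  Job 4: processing = 20, completes at 53
Sum of completion times = 108
Average completion time = 108/4 = 27.0

27.0


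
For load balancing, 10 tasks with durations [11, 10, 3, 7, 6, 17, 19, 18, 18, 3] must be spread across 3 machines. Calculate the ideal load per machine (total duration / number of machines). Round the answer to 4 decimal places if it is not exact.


Total processing time = 11 + 10 + 3 + 7 + 6 + 17 + 19 + 18 + 18 + 3 = 112
Number of machines = 3
Ideal balanced load = 112 / 3 = 37.3333

37.3333


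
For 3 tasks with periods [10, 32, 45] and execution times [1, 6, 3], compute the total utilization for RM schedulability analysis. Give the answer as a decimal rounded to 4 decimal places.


Compute individual utilizations (exact fractions):
  Task 1: C/T = 1/10 (approx. 0.1)
  Task 2: C/T = 6/32 = 3/16 (approx. 0.1875)
  Task 3: C/T = 3/45 = 1/15 (approx. 0.0667)
Total utilization U = 1/10 + 3/16 + 1/15 = 17/48
Rounded to 4 decimal places: U = 0.3542
RM (Liu & Layland) bound for 3 tasks = 0.779763; compare with U = 17/48 (approx. 0.354167)
U <= bound, so schedulable by RM sufficient condition.

0.3542
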